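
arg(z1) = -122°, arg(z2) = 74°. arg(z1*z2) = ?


arg(z1*z2) = -122° + 74° = -48°
Normalized to (-180°, 180°]: -48°

-48°


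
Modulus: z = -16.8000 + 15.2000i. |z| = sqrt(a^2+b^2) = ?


|z| = sqrt((-16.8)^2 + 15.2^2) = sqrt(282.24 + 231.04) = sqrt(513.28) = 22.6557

|z| = 22.6557


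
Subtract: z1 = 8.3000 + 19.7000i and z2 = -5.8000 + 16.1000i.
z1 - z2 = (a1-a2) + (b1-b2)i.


Real: 8.3 + 5.8 = 14.1
Imag: 19.7 - 16.1 = 3.6

14.1000 + 3.6000i


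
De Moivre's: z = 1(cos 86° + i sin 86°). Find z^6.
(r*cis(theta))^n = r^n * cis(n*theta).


r^6 = 1^6 = 1
n*theta = 6*86° = 516° = 156° (mod 360)
a = 1*cos(156°) = -0.9135
b = 1*sin(156°) = 0.4067

1 cis(156°) = -0.9135 + 0.4067i


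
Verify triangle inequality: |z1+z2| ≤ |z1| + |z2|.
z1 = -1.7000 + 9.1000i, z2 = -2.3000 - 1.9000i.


|z1| = sqrt((-1.7)^2 + 9.1^2) = sqrt(85.7) = 9.2574
|z2| = sqrt((-2.3)^2 + (-1.9)^2) = sqrt(8.9) = 2.9833
z1+z2 = -4.0000 + 7.2000i
|z1+z2| = sqrt(67.84) = 8.2365
|z1|+|z2| = 9.2574 + 2.9833 = 12.2407

|z1+z2| = 8.2365 ≤ |z1|+|z2| = 12.2407 (verified)


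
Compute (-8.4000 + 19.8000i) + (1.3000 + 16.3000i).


Real: -8.4 + 1.3 = -7.1
Imag: 19.8 + 16.3 = 36.1

-7.1000 + 36.1000i


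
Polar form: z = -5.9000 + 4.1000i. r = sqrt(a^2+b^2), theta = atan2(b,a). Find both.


r = sqrt(34.81+16.81) = sqrt(51.62) = 7.1847
theta = atan2(4.1, -5.9) = 145.2040 degrees

r = 7.1847, theta = 145.2040 degrees


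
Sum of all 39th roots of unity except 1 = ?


With w = e^(2*pi*i/39), all 39 of the 39th roots of unity w^0 = 1, w, ..., w^(38) sum to 0: 1 + w + ... + w^(38) = (1 - w^39)/(1 - w) = 0 since w^39 = 1, w ≠ 1.
Removing the root 1: w + w^2 + ... + w^(38) = 0 - 1 = -1

Sum = -1


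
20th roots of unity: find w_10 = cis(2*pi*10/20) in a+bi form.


Angle = 360*10/20 = 180°
a = cos(180°) = -1.0000
b = sin(180°) = 0

-1.0000 + 0i


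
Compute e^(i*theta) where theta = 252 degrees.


cos(252°) = -0.3090
sin(252°) = -0.9511

e^(i*252°) = -0.3090 - 0.9511i


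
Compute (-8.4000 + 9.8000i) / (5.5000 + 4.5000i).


Conjugate of z2 = 5.5000 - 4.5000i
Numerator: (-8.4000 + 9.8000i)(5.5000 - 4.5000i) = -2.1000 + 91.7000i
Denominator: 5.5^2 + 4.5^2 = 50.5
Result = (-2.1000 + 91.7000i)/50.5

-0.0416 + 1.8158i


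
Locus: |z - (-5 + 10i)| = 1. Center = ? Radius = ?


|z - z0| = r is a circle with center z0 and radius r.
Center = (-5, 10), radius = 1

Circle with center (-5, 10) and radius 1


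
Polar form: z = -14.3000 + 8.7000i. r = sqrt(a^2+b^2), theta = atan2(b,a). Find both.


r = sqrt(204.49+75.69) = sqrt(280.18) = 16.7386
theta = atan2(8.7, -14.3) = 148.6840 degrees

r = 16.7386, theta = 148.6840 degrees


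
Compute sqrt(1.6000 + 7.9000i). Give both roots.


|z| = sqrt(2.56+62.41) = 8.0604
sqrt((|z|+a)/2) = sqrt((8.0604+1.6)/2) = sqrt(4.8302) = 2.1978
sqrt((|z|-a)/2) = sqrt((8.0604-1.6)/2) = sqrt(3.2302) = 1.7973

±(2.1978 + 1.7973i) i.e. 2.1978 + 1.7973i and -2.1978 - 1.7973i


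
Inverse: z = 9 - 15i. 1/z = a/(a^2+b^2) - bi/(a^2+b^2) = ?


|z|^2 = 81+225 = 306
1/z = (9 + 15i)/306

1/z = 0.0294 + 0.0490i


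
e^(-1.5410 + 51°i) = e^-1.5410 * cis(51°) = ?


e^-1.5410 = 0.21417
cos(51°) = 0.6293
sin(51°) = 0.7771
Real = 0.21417*0.6293 = 0.1348
Imag = 0.21417*0.7771 = 0.1664

0.1348 + 0.1664i


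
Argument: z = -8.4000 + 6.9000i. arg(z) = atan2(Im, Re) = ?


Re = -8.4, Im = 6.9
arg = atan2(6.9, -8.4) = 140.5993 degrees

arg(z) = 140.5993 degrees


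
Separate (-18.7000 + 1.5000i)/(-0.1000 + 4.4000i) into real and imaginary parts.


Multiply by conjugate: (-18.7000 + 1.5000i)(-0.1000 - 4.4000i) / ((-0.1)^2 + 4.4^2)
Numerator real = -18.7*(-0.1) + 1.5*4.4 = 8.47
Numerator imag = 1.5*(-0.1) - (-18.7)*4.4 = 82.13
Denominator = 19.37
Re(z) = 8.47/19.37 = 0.4373
Im(z) = 82.13/19.37 = 4.2401

Re(z) = 0.4373, Im(z) = 4.2401


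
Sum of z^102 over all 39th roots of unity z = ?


The roots are w_k = w^k with w = e^(2*pi*i/39), and (w^k)^102 = (w^102)^k.
So S = 1 + u + u^2 + ... + u^(38) with u = w^102.
102 = 2*39 + 24, so 102 is not a multiple of 39: u = (w^39)^2 * w^24 = w^24 ≠ 1 (w is a primitive 39th root), while u^39 = (w^39)^102 = 1.
Geometric series: S = (1 - u^39)/(1 - u) = (1 - 1)/(1 - u) = 0

S = 0


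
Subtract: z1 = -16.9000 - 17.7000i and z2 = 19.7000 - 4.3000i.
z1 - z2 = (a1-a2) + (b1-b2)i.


Real: -16.9 - 19.7 = -36.6
Imag: -17.7 + 4.3 = -13.4

-36.6000 - 13.4000i


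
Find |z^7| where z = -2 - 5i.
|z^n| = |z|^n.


|z| = sqrt(4+25) = sqrt(29) = 5.3852
|z^7| = |z|^7 = (sqrt(29))^7 = 29^3 * sqrt(29) = 24389*sqrt(29)

|z^7| = 24389*sqrt(29) ≈ 131338.7845


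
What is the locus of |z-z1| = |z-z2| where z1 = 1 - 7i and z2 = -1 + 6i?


Equal distances means the locus is the perpendicular bisector of z1 and z2.
Midpoint = ((1+(-1))/2, (-7+6)/2) = (0, -0.5000)

Perpendicular bisector through (0, -0.5000)


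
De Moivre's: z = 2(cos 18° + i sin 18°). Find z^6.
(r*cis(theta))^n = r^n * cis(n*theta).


r^6 = 2^6 = 64
n*theta = 6*18° = 108° = 108° (mod 360)
a = 64*cos(108°) = -19.7771
b = 64*sin(108°) = 60.8676

64 cis(108°) = -19.7771 + 60.8676i


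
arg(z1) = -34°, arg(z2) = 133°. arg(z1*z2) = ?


arg(z1*z2) = -34° + 133° = 99°
Normalized to (-180°, 180°]: 99°

99°


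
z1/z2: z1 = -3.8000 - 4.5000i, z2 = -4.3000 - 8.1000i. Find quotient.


Conjugate of z2 = -4.3000 + 8.1000i
Numerator: (-3.8000 - 4.5000i)(-4.3000 + 8.1000i) = 52.7900 - 11.4300i
Denominator: (-4.3)^2 + (-8.1)^2 = 84.1
Result = (52.7900 - 11.4300i)/84.1

0.6277 - 0.1359i


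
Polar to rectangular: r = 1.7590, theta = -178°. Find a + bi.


a = 1.7590*cos(-178°) = 1.7590*(-0.9994) = -1.7579
b = 1.7590*sin(-178°) = 1.7590*(-0.0349) = -0.0614

-1.7579 - 0.0614i


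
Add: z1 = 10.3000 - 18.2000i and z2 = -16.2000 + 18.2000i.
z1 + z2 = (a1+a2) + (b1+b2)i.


Real: 10.3 - 16.2 = -5.9
Imag: -18.2 + 18.2 = 0

-5.9000


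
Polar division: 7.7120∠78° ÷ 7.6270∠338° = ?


r = 7.7120 / 7.6270 = 1.0111
theta = 78° - 338° = -260° = 100° (mod 360)

1.0111 cis(100°)


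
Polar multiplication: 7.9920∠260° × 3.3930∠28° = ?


r = 7.9920 * 3.3930 = 27.1169
theta = 260° + 28° = 288° = 288° (mod 360)

27.1169 cis(288°)


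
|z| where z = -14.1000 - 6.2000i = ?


|z| = sqrt((-14.1)^2 + (-6.2)^2) = sqrt(198.81 + 38.44) = sqrt(237.25) = 15.4029

|z| = 15.4029


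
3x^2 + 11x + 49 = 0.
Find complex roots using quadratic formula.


disc = 11^2 - 4*3*49 = 121 - 588 = -467
sqrt(|disc|) = sqrt(467) = 21.6102
Real part = -11/(2*3) = -1.8333
Imag part = 21.6102/(2*3) = 3.6017

-1.8333 ± 3.6017i


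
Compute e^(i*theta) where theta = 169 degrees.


cos(169°) = -0.9816
sin(169°) = 0.1908

e^(i*169°) = -0.9816 + 0.1908i


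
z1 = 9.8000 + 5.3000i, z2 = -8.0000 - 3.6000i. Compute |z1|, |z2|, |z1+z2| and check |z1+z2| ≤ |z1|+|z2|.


|z1| = sqrt(9.8^2 + 5.3^2) = sqrt(124.13) = 11.1414
|z2| = sqrt((-8)^2 + (-3.6)^2) = sqrt(76.96) = 8.7727
z1+z2 = 1.8000 + 1.7000i
|z1+z2| = sqrt(6.13) = 2.4759
|z1|+|z2| = 11.1414 + 8.7727 = 19.9141

|z1+z2| = 2.4759 ≤ |z1|+|z2| = 19.9141 (verified)


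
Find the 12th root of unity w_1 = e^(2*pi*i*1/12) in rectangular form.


Angle = 360*1/12 = 30°
a = cos(30°) = 0.8660
b = sin(30°) = 0.5000

0.8660 + 0.5000i


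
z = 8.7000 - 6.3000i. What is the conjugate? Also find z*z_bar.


z_bar = 8.7000 + 6.3000i
z*z_bar = 8.7^2 + (-6.3)^2 = 75.69 + 39.69 = 115.38

z_bar = 8.7000 + 6.3000i, z*z_bar = 115.38


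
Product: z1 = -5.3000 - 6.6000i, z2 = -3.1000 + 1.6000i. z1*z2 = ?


Real = -5.3*(-3.1) - (-6.6)*1.6 = 16.43 - (-10.56) = 26.99
Imag = -5.3*1.6 - (3.1)*(-6.6) = -8.48 + 20.46 = 11.98

26.9900 + 11.9800i


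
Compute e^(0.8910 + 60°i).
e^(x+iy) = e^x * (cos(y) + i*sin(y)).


e^0.8910 = 2.4376
cos(60°) = 0.5
sin(60°) = 0.866
Real = 2.4376*0.5 = 1.2188
Imag = 2.4376*0.866 = 2.1110

1.2188 + 2.1110i


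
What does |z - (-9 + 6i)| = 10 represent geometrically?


|z - z0| = r is a circle with center z0 and radius r.
Center = (-9, 6), radius = 10

Circle with center (-9, 6) and radius 10


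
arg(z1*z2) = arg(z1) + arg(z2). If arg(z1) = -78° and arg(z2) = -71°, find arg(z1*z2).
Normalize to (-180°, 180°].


arg(z1*z2) = -78° - 71° = -149°
Normalized to (-180°, 180°]: -149°

-149°


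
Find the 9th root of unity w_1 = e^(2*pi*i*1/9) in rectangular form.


Angle = 360*1/9 = 40°
a = cos(40°) = 0.7660
b = sin(40°) = 0.6428

0.7660 + 0.6428i


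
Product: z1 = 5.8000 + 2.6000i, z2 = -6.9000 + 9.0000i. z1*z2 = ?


Real = 5.8*(-6.9) - 2.6*9 = -40.02 - 23.4 = -63.42
Imag = 5.8*9 - (6.9)*2.6 = 52.2 - (17.94) = 34.26

-63.4200 + 34.2600i


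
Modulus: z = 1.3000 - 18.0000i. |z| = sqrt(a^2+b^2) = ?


|z| = sqrt(1.3^2 + (-18)^2) = sqrt(1.69 + 324) = sqrt(325.69) = 18.0469

|z| = 18.0469


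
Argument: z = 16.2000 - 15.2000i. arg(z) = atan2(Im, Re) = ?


Re = 16.2, Im = -15.2
arg = atan2(-15.2, 16.2) = -43.1759 degrees

arg(z) = -43.1759 degrees


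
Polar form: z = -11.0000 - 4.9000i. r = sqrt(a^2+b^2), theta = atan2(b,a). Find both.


r = sqrt(121+24.01) = sqrt(145.01) = 12.0420
theta = atan2(-4.9, -11) = -155.9892 degrees

r = 12.0420, theta = -155.9892 degrees


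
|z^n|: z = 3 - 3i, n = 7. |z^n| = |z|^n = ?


|z| = sqrt(9+9) = sqrt(18) = 4.2426
|z^7| = |z|^7 = (sqrt(18))^7 = 18^3 * sqrt(18) = 5832*sqrt(18)

|z^7| = 5832*sqrt(18) ≈ 24743.0805


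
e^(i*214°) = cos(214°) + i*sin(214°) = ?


cos(214°) = -0.8290
sin(214°) = -0.5592

e^(i*214°) = -0.8290 - 0.5592i


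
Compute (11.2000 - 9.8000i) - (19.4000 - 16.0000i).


Real: 11.2 - 19.4 = -8.2
Imag: -9.8 + 16 = 6.2

-8.2000 + 6.2000i


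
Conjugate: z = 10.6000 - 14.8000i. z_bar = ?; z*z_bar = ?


z_bar = 10.6000 + 14.8000i
z*z_bar = 10.6^2 + (-14.8)^2 = 112.36 + 219.04 = 331.4

z_bar = 10.6000 + 14.8000i, z*z_bar = 331.4


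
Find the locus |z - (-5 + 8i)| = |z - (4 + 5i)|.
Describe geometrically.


Equal distances means the locus is the perpendicular bisector of z1 and z2.
Midpoint = ((-5+4)/2, (8+5)/2) = (-0.5000, 6.5000)

Perpendicular bisector through (-0.5000, 6.5000)


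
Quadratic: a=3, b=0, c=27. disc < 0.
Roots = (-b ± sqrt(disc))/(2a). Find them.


disc = 0^2 - 4*3*27 = 0 - 324 = -324
sqrt(|disc|) = sqrt(324) = 18.0000
Real part = 0/(2*3) = 0
Imag part = 18.0000/(2*3) = 3.0000

0 ± 3.0000i


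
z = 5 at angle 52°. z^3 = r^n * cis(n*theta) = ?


r^3 = 5^3 = 125
n*theta = 3*52° = 156° = 156° (mod 360)
a = 125*cos(156°) = -114.1932
b = 125*sin(156°) = 50.8421

125 cis(156°) = -114.1932 + 50.8421i


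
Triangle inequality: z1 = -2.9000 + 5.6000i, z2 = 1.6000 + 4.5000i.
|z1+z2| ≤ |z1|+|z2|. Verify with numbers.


|z1| = sqrt((-2.9)^2 + 5.6^2) = sqrt(39.77) = 6.3063
|z2| = sqrt(1.6^2 + 4.5^2) = sqrt(22.81) = 4.7760
z1+z2 = -1.3000 + 10.1000i
|z1+z2| = sqrt(103.7) = 10.1833
|z1|+|z2| = 6.3063 + 4.7760 = 11.0823

|z1+z2| = 10.1833 ≤ |z1|+|z2| = 11.0823 (verified)


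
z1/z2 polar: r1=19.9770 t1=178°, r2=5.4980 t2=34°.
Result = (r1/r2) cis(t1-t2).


r = 19.9770 / 5.4980 = 3.6335
theta = 178° - 34° = 144° = 144° (mod 360)

3.6335 cis(144°)


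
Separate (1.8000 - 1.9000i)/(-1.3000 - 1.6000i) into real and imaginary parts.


Multiply by conjugate: (1.8000 - 1.9000i)(-1.3000 + 1.6000i) / ((-1.3)^2 + (-1.6)^2)
Numerator real = 1.8*(-1.3) - (1.9)*(-1.6) = 0.7
Numerator imag = -1.9*(-1.3) - 1.8*(-1.6) = 5.35
Denominator = 4.25
Re(z) = 0.7/4.25 = 0.1647
Im(z) = 5.35/4.25 = 1.2588

Re(z) = 0.1647, Im(z) = 1.2588


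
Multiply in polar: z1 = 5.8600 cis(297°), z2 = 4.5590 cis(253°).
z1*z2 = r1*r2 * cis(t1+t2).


r = 5.8600 * 4.5590 = 26.7157
theta = 297° + 253° = 550° = 190° (mod 360)

26.7157 cis(190°)


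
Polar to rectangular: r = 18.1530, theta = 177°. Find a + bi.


a = 18.1530*cos(177°) = 18.1530*(-0.99863) = -18.1281
b = 18.1530*sin(177°) = 18.1530*0.05234 = 0.9501

-18.1281 + 0.9501i


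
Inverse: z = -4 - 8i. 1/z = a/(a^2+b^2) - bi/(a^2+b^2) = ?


|z|^2 = 16+64 = 80
1/z = (-4 + 8i)/80

1/z = -0.0500 + 0.1000i


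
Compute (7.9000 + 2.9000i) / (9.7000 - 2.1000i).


Conjugate of z2 = 9.7000 + 2.1000i
Numerator: (7.9000 + 2.9000i)(9.7000 + 2.1000i) = 70.5400 + 44.7200i
Denominator: 9.7^2 + (-2.1)^2 = 98.5
Result = (70.5400 + 44.7200i)/98.5

0.7161 + 0.4540i


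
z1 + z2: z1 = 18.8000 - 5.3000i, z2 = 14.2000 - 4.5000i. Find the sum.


Real: 18.8 + 14.2 = 33
Imag: -5.3 - 4.5 = -9.8

33.0000 - 9.8000i


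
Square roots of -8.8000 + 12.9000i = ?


|z| = sqrt(77.44+166.41) = 15.6157
sqrt((|z|+a)/2) = sqrt((15.6157+(-8.8))/2) = sqrt(3.4078) = 1.8460
sqrt((|z|-a)/2) = sqrt((15.6157-(-8.8))/2) = sqrt(12.2078) = 3.4940

±(1.8460 + 3.4940i) i.e. 1.8460 + 3.4940i and -1.8460 - 3.4940i


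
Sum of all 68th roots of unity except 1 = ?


With w = e^(2*pi*i/68), all 68 of the 68th roots of unity w^0 = 1, w, ..., w^(67) sum to 0: 1 + w + ... + w^(67) = (1 - w^68)/(1 - w) = 0 since w^68 = 1, w ≠ 1.
Removing the root 1: w + w^2 + ... + w^(67) = 0 - 1 = -1

Sum = -1


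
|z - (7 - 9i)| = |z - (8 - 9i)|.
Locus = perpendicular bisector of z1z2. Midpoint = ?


Equal distances means the locus is the perpendicular bisector of z1 and z2.
Midpoint = ((7+8)/2, (-9+(-9))/2) = (7.5000, -9.0000)

Perpendicular bisector through (7.5000, -9.0000)


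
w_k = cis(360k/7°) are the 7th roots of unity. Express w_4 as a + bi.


Angle = 360*4/7 = 205.7143°
a = cos(205.7143°) = -0.9010
b = sin(205.7143°) = -0.4339

-0.9010 - 0.4339i


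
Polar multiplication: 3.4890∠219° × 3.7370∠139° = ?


r = 3.4890 * 3.7370 = 13.0384
theta = 219° + 139° = 358° = 358° (mod 360)

13.0384 cis(358°)


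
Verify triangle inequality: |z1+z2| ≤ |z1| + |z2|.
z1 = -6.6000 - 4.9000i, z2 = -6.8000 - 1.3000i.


|z1| = sqrt((-6.6)^2 + (-4.9)^2) = sqrt(67.57) = 8.2201
|z2| = sqrt((-6.8)^2 + (-1.3)^2) = sqrt(47.93) = 6.9231
z1+z2 = -13.4000 - 6.2000i
|z1+z2| = sqrt(218) = 14.7648
|z1|+|z2| = 8.2201 + 6.9231 = 15.1432

|z1+z2| = 14.7648 ≤ |z1|+|z2| = 15.1432 (verified)


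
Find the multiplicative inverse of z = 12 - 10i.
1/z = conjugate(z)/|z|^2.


|z|^2 = 144+100 = 244
1/z = (12 + 10i)/244

1/z = 0.0492 + 0.0410i


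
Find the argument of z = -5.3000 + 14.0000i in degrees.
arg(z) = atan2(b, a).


Re = -5.3, Im = 14
arg = atan2(14, -5.3) = 110.7352 degrees

arg(z) = 110.7352 degrees


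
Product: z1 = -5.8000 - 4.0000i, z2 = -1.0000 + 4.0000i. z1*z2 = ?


Real = -5.8*(-1) - (-4)*4 = 5.8 - (-16) = 21.8
Imag = -5.8*4 - (1)*(-4) = -23.2 + 4 = -19.2

21.8000 - 19.2000i


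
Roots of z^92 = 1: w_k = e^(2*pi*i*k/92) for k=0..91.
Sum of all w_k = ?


The sum of all 92th roots of unity is 0.
Geometric series: (1 - w^92)/(1 - w) = (1-1)/(1-w) = 0 since w^92 = 1, w ≠ 1.
Alternatively: coefficient of z^91 in z^92 - 1 is 0.

0


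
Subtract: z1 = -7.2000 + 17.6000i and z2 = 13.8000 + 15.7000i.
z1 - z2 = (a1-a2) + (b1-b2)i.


Real: -7.2 - 13.8 = -21
Imag: 17.6 - 15.7 = 1.9

-21.0000 + 1.9000i


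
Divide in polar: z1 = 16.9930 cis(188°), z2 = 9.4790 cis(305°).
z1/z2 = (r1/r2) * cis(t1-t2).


r = 16.9930 / 9.4790 = 1.7927
theta = 188° - 305° = -117° = 243° (mod 360)

1.7927 cis(243°)


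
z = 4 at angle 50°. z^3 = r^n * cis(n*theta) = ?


r^3 = 4^3 = 64
n*theta = 3*50° = 150° = 150° (mod 360)
a = 64*cos(150°) = -55.4256
b = 64*sin(150°) = 32.0000

64 cis(150°) = -55.4256 + 32.0000i


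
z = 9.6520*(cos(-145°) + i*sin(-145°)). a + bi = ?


a = 9.6520*cos(-145°) = 9.6520*(-0.819152) = -7.9065
b = 9.6520*sin(-145°) = 9.6520*(-0.57358) = -5.5362

-7.9065 - 5.5362i


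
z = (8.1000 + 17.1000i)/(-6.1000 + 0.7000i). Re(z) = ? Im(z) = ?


Multiply by conjugate: (8.1000 + 17.1000i)(-6.1000 - 0.7000i) / ((-6.1)^2 + 0.7^2)
Numerator real = 8.1*(-6.1) + 17.1*0.7 = -37.44
Numerator imag = 17.1*(-6.1) - 8.1*0.7 = -109.98
Denominator = 37.7
Re(z) = -37.44/37.7 = -0.9931
Im(z) = -109.98/37.7 = -2.9172

Re(z) = -0.9931, Im(z) = -2.9172


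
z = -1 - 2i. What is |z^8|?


|z| = sqrt(1+4) = sqrt(5) = 2.2361
|z^8| = |z|^8 = (sqrt(5))^8 = 5^4 = 625

|z^8| = 625


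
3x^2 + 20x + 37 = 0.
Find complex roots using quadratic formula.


disc = 20^2 - 4*3*37 = 400 - 444 = -44
sqrt(|disc|) = sqrt(44) = 6.6332
Real part = -20/(2*3) = -3.3333
Imag part = 6.6332/(2*3) = 1.1055

-3.3333 ± 1.1055i


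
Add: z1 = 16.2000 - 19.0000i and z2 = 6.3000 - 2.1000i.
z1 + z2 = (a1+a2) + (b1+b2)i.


Real: 16.2 + 6.3 = 22.5
Imag: -19 - 2.1 = -21.1

22.5000 - 21.1000i


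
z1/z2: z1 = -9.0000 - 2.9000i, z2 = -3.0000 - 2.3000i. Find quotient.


Conjugate of z2 = -3.0000 + 2.3000i
Numerator: (-9.0000 - 2.9000i)(-3.0000 + 2.3000i) = 33.6700 - 12.0000i
Denominator: (-3)^2 + (-2.3)^2 = 14.29
Result = (33.6700 - 12.0000i)/14.29

2.3562 - 0.8397i


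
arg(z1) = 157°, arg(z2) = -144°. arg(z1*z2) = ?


arg(z1*z2) = 157° - 144° = 13°
Normalized to (-180°, 180°]: 13°

13°


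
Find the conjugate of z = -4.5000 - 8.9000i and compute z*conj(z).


z_bar = -4.5000 + 8.9000i
z*z_bar = (-4.5)^2 + (-8.9)^2 = 20.25 + 79.21 = 99.46

z_bar = -4.5000 + 8.9000i, z*z_bar = 99.46


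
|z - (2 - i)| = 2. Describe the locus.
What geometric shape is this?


|z - z0| = r is a circle with center z0 and radius r.
Center = (2, -1), radius = 2

Circle with center (2, -1) and radius 2


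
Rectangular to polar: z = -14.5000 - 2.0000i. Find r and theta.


r = sqrt(210.25+4) = sqrt(214.25) = 14.6373
theta = atan2(-2, -14.5) = -172.1467 degrees

r = 14.6373, theta = -172.1467 degrees


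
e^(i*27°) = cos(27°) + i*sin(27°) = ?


cos(27°) = 0.8910
sin(27°) = 0.4540

e^(i*27°) = 0.8910 + 0.4540i


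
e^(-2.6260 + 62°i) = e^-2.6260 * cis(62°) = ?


e^-2.6260 = 0.0724
cos(62°) = 0.4695
sin(62°) = 0.8829
Real = 0.0724*0.4695 = 0.0340
Imag = 0.0724*0.8829 = 0.0639

0.0340 + 0.0639i


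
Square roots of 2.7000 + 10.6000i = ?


|z| = sqrt(7.29+112.36) = 10.9385
sqrt((|z|+a)/2) = sqrt((10.9385+2.7)/2) = sqrt(6.8192) = 2.6114
sqrt((|z|-a)/2) = sqrt((10.9385-2.7)/2) = sqrt(4.1192) = 2.0296

±(2.6114 + 2.0296i) i.e. 2.6114 + 2.0296i and -2.6114 - 2.0296i


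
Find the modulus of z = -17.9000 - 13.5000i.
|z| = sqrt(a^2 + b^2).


|z| = sqrt((-17.9)^2 + (-13.5)^2) = sqrt(320.41 + 182.25) = sqrt(502.66) = 22.4201

|z| = 22.4201


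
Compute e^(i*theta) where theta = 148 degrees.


cos(148°) = -0.8480
sin(148°) = 0.5299

e^(i*148°) = -0.8480 + 0.5299i


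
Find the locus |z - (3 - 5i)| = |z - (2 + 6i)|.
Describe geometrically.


Equal distances means the locus is the perpendicular bisector of z1 and z2.
Midpoint = ((3+2)/2, (-5+6)/2) = (2.5000, 0.5000)

Perpendicular bisector through (2.5000, 0.5000)


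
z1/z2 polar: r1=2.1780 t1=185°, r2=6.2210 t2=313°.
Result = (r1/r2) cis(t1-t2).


r = 2.1780 / 6.2210 = 0.3501
theta = 185° - 313° = -128° = 232° (mod 360)

0.3501 cis(232°)


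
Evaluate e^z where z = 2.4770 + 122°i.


e^2.4770 = 11.9055
cos(122°) = -0.52992
sin(122°) = 0.848048
Real = 11.9055*(-0.52992) = -6.3090
Imag = 11.9055*0.848048 = 10.0964

-6.3090 + 10.0964i


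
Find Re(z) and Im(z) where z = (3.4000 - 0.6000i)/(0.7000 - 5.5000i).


Multiply by conjugate: (3.4000 - 0.6000i)(0.7000 + 5.5000i) / (0.7^2 + (-5.5)^2)
Numerator real = 3.4*0.7 - (0.6)*(-5.5) = 5.68
Numerator imag = -0.6*0.7 - 3.4*(-5.5) = 18.28
Denominator = 30.74
Re(z) = 5.68/30.74 = 0.1848
Im(z) = 18.28/30.74 = 0.5947

Re(z) = 0.1848, Im(z) = 0.5947


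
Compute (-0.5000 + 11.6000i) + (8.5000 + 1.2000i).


Real: -0.5 + 8.5 = 8
Imag: 11.6 + 1.2 = 12.8

8.0000 + 12.8000i


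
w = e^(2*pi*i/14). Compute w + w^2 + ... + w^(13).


With w = e^(2*pi*i/14), all 14 of the 14th roots of unity w^0 = 1, w, ..., w^(13) sum to 0: 1 + w + ... + w^(13) = (1 - w^14)/(1 - w) = 0 since w^14 = 1, w ≠ 1.
Removing the root 1: w + w^2 + ... + w^(13) = 0 - 1 = -1

Sum = -1


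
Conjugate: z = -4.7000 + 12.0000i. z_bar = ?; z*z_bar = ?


z_bar = -4.7000 - 12.0000i
z*z_bar = (-4.7)^2 + 12^2 = 22.09 + 144 = 166.09

z_bar = -4.7000 - 12.0000i, z*z_bar = 166.09


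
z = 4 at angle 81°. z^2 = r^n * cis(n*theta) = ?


r^2 = 4^2 = 16
n*theta = 2*81° = 162° = 162° (mod 360)
a = 16*cos(162°) = -15.2169
b = 16*sin(162°) = 4.9443

16 cis(162°) = -15.2169 + 4.9443i


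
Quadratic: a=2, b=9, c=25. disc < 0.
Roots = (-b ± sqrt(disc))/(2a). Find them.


disc = 9^2 - 4*2*25 = 81 - 200 = -119
sqrt(|disc|) = sqrt(119) = 10.9087
Real part = -9/(2*2) = -2.2500
Imag part = 10.9087/(2*2) = 2.7272

-2.2500 ± 2.7272i


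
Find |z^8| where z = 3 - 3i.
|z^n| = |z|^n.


|z| = sqrt(9+9) = sqrt(18) = 4.2426
|z^8| = |z|^8 = (sqrt(18))^8 = 18^4 = 104976

|z^8| = 104976


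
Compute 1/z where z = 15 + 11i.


|z|^2 = 225+121 = 346
1/z = (15 - 11i)/346

1/z = 0.0434 - 0.0318i


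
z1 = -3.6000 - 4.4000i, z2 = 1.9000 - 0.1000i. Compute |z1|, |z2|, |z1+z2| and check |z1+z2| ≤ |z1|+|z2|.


|z1| = sqrt((-3.6)^2 + (-4.4)^2) = sqrt(32.32) = 5.6851
|z2| = sqrt(1.9^2 + (-0.1)^2) = sqrt(3.62) = 1.9026
z1+z2 = -1.7000 - 4.5000i
|z1+z2| = sqrt(23.14) = 4.8104
|z1|+|z2| = 5.6851 + 1.9026 = 7.5877

|z1+z2| = 4.8104 ≤ |z1|+|z2| = 7.5877 (verified)


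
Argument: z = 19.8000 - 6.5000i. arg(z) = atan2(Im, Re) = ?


Re = 19.8, Im = -6.5
arg = atan2(-6.5, 19.8) = -18.1741 degrees

arg(z) = -18.1741 degrees


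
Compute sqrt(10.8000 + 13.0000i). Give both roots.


|z| = sqrt(116.64+169) = 16.9009
sqrt((|z|+a)/2) = sqrt((16.9009+10.8)/2) = sqrt(13.8504) = 3.7216
sqrt((|z|-a)/2) = sqrt((16.9009-10.8)/2) = sqrt(3.0504) = 1.7466

±(3.7216 + 1.7466i) i.e. 3.7216 + 1.7466i and -3.7216 - 1.7466i


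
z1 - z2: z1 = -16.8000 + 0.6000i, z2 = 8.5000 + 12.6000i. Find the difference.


Real: -16.8 - 8.5 = -25.3
Imag: 0.6 - 12.6 = -12

-25.3000 - 12.0000i


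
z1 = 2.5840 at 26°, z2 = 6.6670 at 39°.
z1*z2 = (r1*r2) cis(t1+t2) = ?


r = 2.5840 * 6.6670 = 17.2275
theta = 26° + 39° = 65° = 65° (mod 360)

17.2275 cis(65°)


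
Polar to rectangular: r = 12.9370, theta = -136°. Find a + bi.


a = 12.9370*cos(-136°) = 12.9370*(-0.71934) = -9.3061
b = 12.9370*sin(-136°) = 12.9370*(-0.69466) = -8.9868

-9.3061 - 8.9868i


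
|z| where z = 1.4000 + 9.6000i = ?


|z| = sqrt(1.4^2 + 9.6^2) = sqrt(1.96 + 92.16) = sqrt(94.12) = 9.7015

|z| = 9.7015


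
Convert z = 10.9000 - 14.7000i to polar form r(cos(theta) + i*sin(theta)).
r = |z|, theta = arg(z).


r = sqrt(118.81+216.09) = sqrt(334.9) = 18.3003
theta = atan2(-14.7, 10.9) = -53.4432 degrees

r = 18.3003, theta = -53.4432 degrees


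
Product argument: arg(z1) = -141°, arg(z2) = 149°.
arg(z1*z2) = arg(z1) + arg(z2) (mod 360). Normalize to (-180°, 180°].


arg(z1*z2) = -141° + 149° = 8°
Normalized to (-180°, 180°]: 8°

8°


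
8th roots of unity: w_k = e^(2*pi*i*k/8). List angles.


The 8th roots of unity are cis(360k/8°) for k=0..7
Angle step = 360/8 = 45°
Primitive root: cis(45°)
Primitive root = 0.7071 + 0.7071i

8 roots at angles: 0°, 45°, 90°, 135°, 180°, 225°, 270°, 315°


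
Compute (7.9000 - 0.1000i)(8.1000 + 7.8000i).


Real = 7.9*8.1 - (-0.1)*7.8 = 63.99 - (-0.78) = 64.77
Imag = 7.9*7.8 + 8.1*(-0.1) = 61.62 - (0.81) = 60.81

64.7700 + 60.8100i


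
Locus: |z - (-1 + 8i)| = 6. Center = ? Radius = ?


|z - z0| = r is a circle with center z0 and radius r.
Center = (-1, 8), radius = 6

Circle with center (-1, 8) and radius 6


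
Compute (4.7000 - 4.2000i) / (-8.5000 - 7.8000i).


Conjugate of z2 = -8.5000 + 7.8000i
Numerator: (4.7000 - 4.2000i)(-8.5000 + 7.8000i) = -7.1900 + 72.3600i
Denominator: (-8.5)^2 + (-7.8)^2 = 133.09
Result = (-7.1900 + 72.3600i)/133.09

-0.0540 + 0.5437i


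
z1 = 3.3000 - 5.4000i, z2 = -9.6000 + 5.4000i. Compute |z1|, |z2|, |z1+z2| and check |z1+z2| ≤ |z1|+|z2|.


|z1| = sqrt(3.3^2 + (-5.4)^2) = sqrt(40.05) = 6.3285
|z2| = sqrt((-9.6)^2 + 5.4^2) = sqrt(121.32) = 11.0145
z1+z2 = -6.3000
|z1+z2| = sqrt(39.69) = 6.3000
|z1|+|z2| = 6.3285 + 11.0145 = 17.3430

|z1+z2| = 6.3000 ≤ |z1|+|z2| = 17.3430 (verified)


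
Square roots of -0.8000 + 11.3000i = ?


|z| = sqrt(0.64+127.69) = 11.3283
sqrt((|z|+a)/2) = sqrt((11.3283+(-0.8))/2) = sqrt(5.2641) = 2.2944
sqrt((|z|-a)/2) = sqrt((11.3283-(-0.8))/2) = sqrt(6.0641) = 2.4625

±(2.2944 + 2.4625i) i.e. 2.2944 + 2.4625i and -2.2944 - 2.4625i


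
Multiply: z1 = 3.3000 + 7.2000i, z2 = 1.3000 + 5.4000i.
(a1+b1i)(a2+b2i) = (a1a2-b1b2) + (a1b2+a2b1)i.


Real = 3.3*1.3 - 7.2*5.4 = 4.29 - 38.88 = -34.59
Imag = 3.3*5.4 + 1.3*7.2 = 17.82 + 9.36 = 27.18

-34.5900 + 27.1800i


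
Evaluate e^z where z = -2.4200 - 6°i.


e^-2.4200 = 0.0889
cos(-6°) = 0.9945
sin(-6°) = -0.1045
Real = 0.0889*0.9945 = 0.0884
Imag = 0.0889*(-0.1045) = -0.0093

0.0884 - 0.0093i


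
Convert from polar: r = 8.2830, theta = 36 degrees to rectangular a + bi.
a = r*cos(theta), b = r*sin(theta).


a = 8.2830*cos(36°) = 8.2830*0.80902 = 6.7011
b = 8.2830*sin(36°) = 8.2830*0.587785 = 4.8686

6.7011 + 4.8686i


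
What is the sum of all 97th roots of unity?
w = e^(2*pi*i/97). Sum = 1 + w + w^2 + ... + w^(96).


The sum of all 97th roots of unity is 0.
Geometric series: (1 - w^97)/(1 - w) = (1-1)/(1-w) = 0 since w^97 = 1, w ≠ 1.
Alternatively: coefficient of z^96 in z^97 - 1 is 0.

0


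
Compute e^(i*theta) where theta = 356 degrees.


cos(356°) = 0.9976
sin(356°) = -0.0698

e^(i*356°) = 0.9976 - 0.0698i


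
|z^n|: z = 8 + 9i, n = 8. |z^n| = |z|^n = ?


|z| = sqrt(64+81) = sqrt(145) = 12.0416
|z^8| = |z|^8 = (sqrt(145))^8 = 145^4 = 442050625

|z^8| = 442050625


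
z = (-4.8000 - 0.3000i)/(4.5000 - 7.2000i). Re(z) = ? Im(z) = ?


Multiply by conjugate: (-4.8000 - 0.3000i)(4.5000 + 7.2000i) / (4.5^2 + (-7.2)^2)
Numerator real = -4.8*4.5 - (0.3)*(-7.2) = -19.44
Numerator imag = -0.3*4.5 - (-4.8)*(-7.2) = -35.91
Denominator = 72.09
Re(z) = -19.44/72.09 = -0.2697
Im(z) = -35.91/72.09 = -0.4981

Re(z) = -0.2697, Im(z) = -0.4981


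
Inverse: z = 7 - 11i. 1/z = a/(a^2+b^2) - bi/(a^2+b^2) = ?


|z|^2 = 49+121 = 170
1/z = (7 + 11i)/170

1/z = 0.0412 + 0.0647i


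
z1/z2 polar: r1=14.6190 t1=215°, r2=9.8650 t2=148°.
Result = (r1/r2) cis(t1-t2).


r = 14.6190 / 9.8650 = 1.4819
theta = 215° - 148° = 67° = 67° (mod 360)

1.4819 cis(67°)


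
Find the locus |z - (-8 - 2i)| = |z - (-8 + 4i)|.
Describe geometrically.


Equal distances means the locus is the perpendicular bisector of z1 and z2.
Midpoint = ((-8+(-8))/2, (-2+4)/2) = (-8.0000, 1.0000)

Perpendicular bisector through (-8.0000, 1.0000)


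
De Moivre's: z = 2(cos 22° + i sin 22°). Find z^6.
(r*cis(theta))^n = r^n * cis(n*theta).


r^6 = 2^6 = 64
n*theta = 6*22° = 132° = 132° (mod 360)
a = 64*cos(132°) = -42.8244
b = 64*sin(132°) = 47.5613

64 cis(132°) = -42.8244 + 47.5613i


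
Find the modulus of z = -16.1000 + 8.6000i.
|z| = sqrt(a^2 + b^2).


|z| = sqrt((-16.1)^2 + 8.6^2) = sqrt(259.21 + 73.96) = sqrt(333.17) = 18.2529

|z| = 18.2529


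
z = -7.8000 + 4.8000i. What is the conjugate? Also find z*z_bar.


z_bar = -7.8000 - 4.8000i
z*z_bar = (-7.8)^2 + 4.8^2 = 60.84 + 23.04 = 83.88

z_bar = -7.8000 - 4.8000i, z*z_bar = 83.88


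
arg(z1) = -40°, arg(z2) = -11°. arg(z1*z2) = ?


arg(z1*z2) = -40° - 11° = -51°
Normalized to (-180°, 180°]: -51°

-51°


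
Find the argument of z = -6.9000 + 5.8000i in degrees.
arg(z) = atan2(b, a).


Re = -6.9, Im = 5.8
arg = atan2(5.8, -6.9) = 139.9503 degrees

arg(z) = 139.9503 degrees


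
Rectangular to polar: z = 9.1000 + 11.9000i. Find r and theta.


r = sqrt(82.81+141.61) = sqrt(224.42) = 14.9807
theta = atan2(11.9, 9.1) = 52.5946 degrees

r = 14.9807, theta = 52.5946 degrees


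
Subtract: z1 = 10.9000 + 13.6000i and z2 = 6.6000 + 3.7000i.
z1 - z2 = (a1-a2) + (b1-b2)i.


Real: 10.9 - 6.6 = 4.3
Imag: 13.6 - 3.7 = 9.9

4.3000 + 9.9000i


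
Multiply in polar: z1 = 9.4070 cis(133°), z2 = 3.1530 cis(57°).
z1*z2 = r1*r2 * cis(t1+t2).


r = 9.4070 * 3.1530 = 29.6603
theta = 133° + 57° = 190° = 190° (mod 360)

29.6603 cis(190°)


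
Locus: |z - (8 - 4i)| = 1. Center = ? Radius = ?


|z - z0| = r is a circle with center z0 and radius r.
Center = (8, -4), radius = 1

Circle with center (8, -4) and radius 1


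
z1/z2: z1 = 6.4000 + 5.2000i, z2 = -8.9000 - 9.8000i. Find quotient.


Conjugate of z2 = -8.9000 + 9.8000i
Numerator: (6.4000 + 5.2000i)(-8.9000 + 9.8000i) = -107.9200 + 16.4400i
Denominator: (-8.9)^2 + (-9.8)^2 = 175.25
Result = (-107.9200 + 16.4400i)/175.25

-0.6158 + 0.0938i


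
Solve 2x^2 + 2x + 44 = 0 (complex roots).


disc = 2^2 - 4*2*44 = 4 - 352 = -348
sqrt(|disc|) = sqrt(348) = 18.6548
Real part = -2/(2*2) = -0.5000
Imag part = 18.6548/(2*2) = 4.6637

-0.5000 ± 4.6637i


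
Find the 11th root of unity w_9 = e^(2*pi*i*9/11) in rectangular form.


Angle = 360*9/11 = 294.5455°
a = cos(294.5455°) = 0.4154
b = sin(294.5455°) = -0.9096

0.4154 - 0.9096i


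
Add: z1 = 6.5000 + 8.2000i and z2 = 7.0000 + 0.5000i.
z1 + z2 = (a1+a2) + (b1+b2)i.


Real: 6.5 + 7 = 13.5
Imag: 8.2 + 0.5 = 8.7

13.5000 + 8.7000i


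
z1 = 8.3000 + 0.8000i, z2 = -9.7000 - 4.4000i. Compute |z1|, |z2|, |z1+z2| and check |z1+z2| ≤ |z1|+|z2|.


|z1| = sqrt(8.3^2 + 0.8^2) = sqrt(69.53) = 8.3385
|z2| = sqrt((-9.7)^2 + (-4.4)^2) = sqrt(113.45) = 10.6513
z1+z2 = -1.4000 - 3.6000i
|z1+z2| = sqrt(14.92) = 3.8626
|z1|+|z2| = 8.3385 + 10.6513 = 18.9898

|z1+z2| = 3.8626 ≤ |z1|+|z2| = 18.9898 (verified)


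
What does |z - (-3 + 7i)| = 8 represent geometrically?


|z - z0| = r is a circle with center z0 and radius r.
Center = (-3, 7), radius = 8

Circle with center (-3, 7) and radius 8


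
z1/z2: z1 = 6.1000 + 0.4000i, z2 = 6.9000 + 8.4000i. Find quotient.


Conjugate of z2 = 6.9000 - 8.4000i
Numerator: (6.1000 + 0.4000i)(6.9000 - 8.4000i) = 45.4500 - 48.4800i
Denominator: 6.9^2 + 8.4^2 = 118.17
Result = (45.4500 - 48.4800i)/118.17

0.3846 - 0.4103i


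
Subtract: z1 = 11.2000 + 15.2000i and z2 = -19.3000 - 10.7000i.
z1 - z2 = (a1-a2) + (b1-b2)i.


Real: 11.2 + 19.3 = 30.5
Imag: 15.2 + 10.7 = 25.9

30.5000 + 25.9000i


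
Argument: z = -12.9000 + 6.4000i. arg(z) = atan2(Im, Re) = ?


Re = -12.9, Im = 6.4
arg = atan2(6.4, -12.9) = 153.6129 degrees

arg(z) = 153.6129 degrees


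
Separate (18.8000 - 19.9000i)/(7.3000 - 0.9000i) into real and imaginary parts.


Multiply by conjugate: (18.8000 - 19.9000i)(7.3000 + 0.9000i) / (7.3^2 + (-0.9)^2)
Numerator real = 18.8*7.3 - (19.9)*(-0.9) = 155.15
Numerator imag = -19.9*7.3 - 18.8*(-0.9) = -128.35
Denominator = 54.1
Re(z) = 155.15/54.1 = 2.8678
Im(z) = -128.35/54.1 = -2.3725

Re(z) = 2.8678, Im(z) = -2.3725


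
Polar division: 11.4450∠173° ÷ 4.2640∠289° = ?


r = 11.4450 / 4.2640 = 2.6841
theta = 173° - 289° = -116° = 244° (mod 360)

2.6841 cis(244°)


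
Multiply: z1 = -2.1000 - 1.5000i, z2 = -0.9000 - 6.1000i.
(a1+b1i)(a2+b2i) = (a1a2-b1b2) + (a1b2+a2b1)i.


Real = -2.1*(-0.9) - (-1.5)*(-6.1) = 1.89 - 9.15 = -7.26
Imag = -2.1*(-6.1) - (0.9)*(-1.5) = 12.81 + 1.35 = 14.16

-7.2600 + 14.1600i


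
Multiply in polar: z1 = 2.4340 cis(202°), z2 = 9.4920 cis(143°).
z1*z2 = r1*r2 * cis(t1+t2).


r = 2.4340 * 9.4920 = 23.1035
theta = 202° + 143° = 345° = 345° (mod 360)

23.1035 cis(345°)


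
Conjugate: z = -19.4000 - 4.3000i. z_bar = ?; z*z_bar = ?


z_bar = -19.4000 + 4.3000i
z*z_bar = (-19.4)^2 + (-4.3)^2 = 376.36 + 18.49 = 394.85

z_bar = -19.4000 + 4.3000i, z*z_bar = 394.85


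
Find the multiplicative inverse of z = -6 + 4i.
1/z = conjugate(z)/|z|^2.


|z|^2 = 36+16 = 52
1/z = (-6 - 4i)/52

1/z = -0.1154 - 0.0769i


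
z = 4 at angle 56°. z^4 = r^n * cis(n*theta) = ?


r^4 = 4^4 = 256
n*theta = 4*56° = 224° = 224° (mod 360)
a = 256*cos(224°) = -184.1510
b = 256*sin(224°) = -177.8325

256 cis(224°) = -184.1510 - 177.8325i


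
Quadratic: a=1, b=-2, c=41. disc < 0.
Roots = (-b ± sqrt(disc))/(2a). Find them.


disc = (-2)^2 - 4*1*41 = 4 - 164 = -160
sqrt(|disc|) = sqrt(160) = 12.6491
Real part = 2/(2*1) = 1.0000
Imag part = 12.6491/(2*1) = 6.3246

1.0000 ± 6.3246i


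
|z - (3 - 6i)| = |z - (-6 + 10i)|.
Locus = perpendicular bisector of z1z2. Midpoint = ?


Equal distances means the locus is the perpendicular bisector of z1 and z2.
Midpoint = ((3+(-6))/2, (-6+10)/2) = (-1.5000, 2.0000)

Perpendicular bisector through (-1.5000, 2.0000)


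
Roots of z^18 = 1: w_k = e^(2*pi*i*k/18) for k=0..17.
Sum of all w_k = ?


The sum of all 18th roots of unity is 0.
Geometric series: (1 - w^18)/(1 - w) = (1-1)/(1-w) = 0 since w^18 = 1, w ≠ 1.
Alternatively: coefficient of z^17 in z^18 - 1 is 0.

0


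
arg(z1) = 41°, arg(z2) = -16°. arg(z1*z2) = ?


arg(z1*z2) = 41° - 16° = 25°
Normalized to (-180°, 180°]: 25°

25°


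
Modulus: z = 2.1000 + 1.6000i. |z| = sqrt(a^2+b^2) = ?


|z| = sqrt(2.1^2 + 1.6^2) = sqrt(4.41 + 2.56) = sqrt(6.97) = 2.6401

|z| = 2.6401


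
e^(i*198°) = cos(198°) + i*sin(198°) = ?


cos(198°) = -0.9511
sin(198°) = -0.3090

e^(i*198°) = -0.9511 - 0.3090i


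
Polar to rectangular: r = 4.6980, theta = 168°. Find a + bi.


a = 4.6980*cos(168°) = 4.6980*(-0.97815) = -4.5953
b = 4.6980*sin(168°) = 4.6980*0.20791 = 0.9768

-4.5953 + 0.9768i


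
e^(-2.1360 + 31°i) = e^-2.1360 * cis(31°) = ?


e^-2.1360 = 0.11813
cos(31°) = 0.8572
sin(31°) = 0.515
Real = 0.11813*0.8572 = 0.1013
Imag = 0.11813*0.515 = 0.0608

0.1013 + 0.0608i


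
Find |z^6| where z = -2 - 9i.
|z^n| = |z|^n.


|z| = sqrt(4+81) = sqrt(85) = 9.2195
|z^6| = |z|^6 = (sqrt(85))^6 = 85^3 = 614125

|z^6| = 614125


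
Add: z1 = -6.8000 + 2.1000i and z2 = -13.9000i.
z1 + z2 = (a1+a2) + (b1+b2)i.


Real: -6.8 + 0 = -6.8
Imag: 2.1 - 13.9 = -11.8

-6.8000 - 11.8000i


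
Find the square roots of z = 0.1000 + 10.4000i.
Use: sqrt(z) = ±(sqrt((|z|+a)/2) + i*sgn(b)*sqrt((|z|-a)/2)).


|z| = sqrt(0.01+108.16) = 10.4005
sqrt((|z|+a)/2) = sqrt((10.4005+0.1)/2) = sqrt(5.2502) = 2.2913
sqrt((|z|-a)/2) = sqrt((10.4005-0.1)/2) = sqrt(5.1502) = 2.2694

±(2.2913 + 2.2694i) i.e. 2.2913 + 2.2694i and -2.2913 - 2.2694i


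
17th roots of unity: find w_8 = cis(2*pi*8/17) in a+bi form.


Angle = 360*8/17 = 169.4118°
a = cos(169.4118°) = -0.9830
b = sin(169.4118°) = 0.1837

-0.9830 + 0.1837i


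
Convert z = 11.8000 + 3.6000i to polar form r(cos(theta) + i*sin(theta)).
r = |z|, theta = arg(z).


r = sqrt(139.24+12.96) = sqrt(152.2) = 12.3369
theta = atan2(3.6, 11.8) = 16.9661 degrees

r = 12.3369, theta = 16.9661 degrees


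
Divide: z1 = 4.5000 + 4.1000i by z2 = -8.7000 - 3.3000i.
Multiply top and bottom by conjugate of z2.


Conjugate of z2 = -8.7000 + 3.3000i
Numerator: (4.5000 + 4.1000i)(-8.7000 + 3.3000i) = -52.6800 - 20.8200i
Denominator: (-8.7)^2 + (-3.3)^2 = 86.58
Result = (-52.6800 - 20.8200i)/86.58

-0.6085 - 0.2405i


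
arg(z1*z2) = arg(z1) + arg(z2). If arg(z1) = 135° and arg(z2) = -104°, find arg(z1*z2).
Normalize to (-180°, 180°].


arg(z1*z2) = 135° - 104° = 31°
Normalized to (-180°, 180°]: 31°

31°


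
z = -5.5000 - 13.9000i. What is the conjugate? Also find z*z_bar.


z_bar = -5.5000 + 13.9000i
z*z_bar = (-5.5)^2 + (-13.9)^2 = 30.25 + 193.21 = 223.46

z_bar = -5.5000 + 13.9000i, z*z_bar = 223.46


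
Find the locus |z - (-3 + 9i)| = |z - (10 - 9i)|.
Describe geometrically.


Equal distances means the locus is the perpendicular bisector of z1 and z2.
Midpoint = ((-3+10)/2, (9+(-9))/2) = (3.5000, 0)

Perpendicular bisector through (3.5000, 0)


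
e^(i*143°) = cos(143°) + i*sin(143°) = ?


cos(143°) = -0.7986
sin(143°) = 0.6018

e^(i*143°) = -0.7986 + 0.6018i


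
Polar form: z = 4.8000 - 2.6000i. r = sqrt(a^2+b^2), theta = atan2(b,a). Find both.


r = sqrt(23.04+6.76) = sqrt(29.8) = 5.4589
theta = atan2(-2.6, 4.8) = -28.4429 degrees

r = 5.4589, theta = -28.4429 degrees


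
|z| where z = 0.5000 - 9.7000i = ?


|z| = sqrt(0.5^2 + (-9.7)^2) = sqrt(0.25 + 94.09) = sqrt(94.34) = 9.7129

|z| = 9.7129


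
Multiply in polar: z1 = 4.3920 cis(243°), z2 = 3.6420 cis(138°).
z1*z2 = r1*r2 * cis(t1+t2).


r = 4.3920 * 3.6420 = 15.9957
theta = 243° + 138° = 381° = 21° (mod 360)

15.9957 cis(21°)


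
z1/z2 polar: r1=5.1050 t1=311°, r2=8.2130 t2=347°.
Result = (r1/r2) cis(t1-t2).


r = 5.1050 / 8.2130 = 0.6216
theta = 311° - 347° = -36° = 324° (mod 360)

0.6216 cis(324°)


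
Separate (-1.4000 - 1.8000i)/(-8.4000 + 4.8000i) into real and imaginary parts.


Multiply by conjugate: (-1.4000 - 1.8000i)(-8.4000 - 4.8000i) / ((-8.4)^2 + 4.8^2)
Numerator real = -1.4*(-8.4) - (1.8)*4.8 = 3.12
Numerator imag = -1.8*(-8.4) - (-1.4)*4.8 = 21.84
Denominator = 93.6
Re(z) = 3.12/93.6 = 0.0333
Im(z) = 21.84/93.6 = 0.2333

Re(z) = 0.0333, Im(z) = 0.2333


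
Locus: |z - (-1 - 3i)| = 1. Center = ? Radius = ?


|z - z0| = r is a circle with center z0 and radius r.
Center = (-1, -3), radius = 1

Circle with center (-1, -3) and radius 1


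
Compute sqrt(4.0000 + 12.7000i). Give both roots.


|z| = sqrt(16+161.29) = 13.3150
sqrt((|z|+a)/2) = sqrt((13.3150+4)/2) = sqrt(8.6575) = 2.9424
sqrt((|z|-a)/2) = sqrt((13.3150-4)/2) = sqrt(4.6575) = 2.1581

±(2.9424 + 2.1581i) i.e. 2.9424 + 2.1581i and -2.9424 - 2.1581i


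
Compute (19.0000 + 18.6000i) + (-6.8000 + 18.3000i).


Real: 19 - 6.8 = 12.2
Imag: 18.6 + 18.3 = 36.9

12.2000 + 36.9000i


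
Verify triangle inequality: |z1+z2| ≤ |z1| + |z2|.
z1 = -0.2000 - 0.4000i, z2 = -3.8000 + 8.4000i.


|z1| = sqrt((-0.2)^2 + (-0.4)^2) = sqrt(0.2) = 0.4472
|z2| = sqrt((-3.8)^2 + 8.4^2) = sqrt(85) = 9.2195
z1+z2 = -4.0000 + 8.0000i
|z1+z2| = sqrt(80) = 8.9443
|z1|+|z2| = 0.4472 + 9.2195 = 9.6667

|z1+z2| = 8.9443 ≤ |z1|+|z2| = 9.6667 (verified)


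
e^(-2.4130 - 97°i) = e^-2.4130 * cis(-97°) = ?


e^-2.4130 = 0.08955
cos(-97°) = -0.1219
sin(-97°) = -0.9925
Real = 0.08955*(-0.1219) = -0.0109
Imag = 0.08955*(-0.9925) = -0.0889

-0.0109 - 0.0889i


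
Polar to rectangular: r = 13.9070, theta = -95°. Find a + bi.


a = 13.9070*cos(-95°) = 13.9070*(-0.08716) = -1.2121
b = 13.9070*sin(-95°) = 13.9070*(-0.996195) = -13.8541

-1.2121 - 13.8541i


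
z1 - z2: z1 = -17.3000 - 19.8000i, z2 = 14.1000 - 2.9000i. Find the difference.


Real: -17.3 - 14.1 = -31.4
Imag: -19.8 + 2.9 = -16.9

-31.4000 - 16.9000i


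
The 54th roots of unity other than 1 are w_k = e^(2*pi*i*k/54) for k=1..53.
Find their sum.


With w = e^(2*pi*i/54), all 54 of the 54th roots of unity w^0 = 1, w, ..., w^(53) sum to 0: 1 + w + ... + w^(53) = (1 - w^54)/(1 - w) = 0 since w^54 = 1, w ≠ 1.
Removing the root 1: w + w^2 + ... + w^(53) = 0 - 1 = -1

Sum = -1


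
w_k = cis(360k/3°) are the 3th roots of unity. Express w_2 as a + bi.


Angle = 360*2/3 = 240°
a = cos(240°) = -0.5000
b = sin(240°) = -0.8660

-0.5000 - 0.8660i


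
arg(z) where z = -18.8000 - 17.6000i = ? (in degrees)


Re = -18.8, Im = -17.6
arg = atan2(-17.6, -18.8) = -136.8882 degrees

arg(z) = -136.8882 degrees


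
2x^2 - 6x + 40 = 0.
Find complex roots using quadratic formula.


disc = (-6)^2 - 4*2*40 = 36 - 320 = -284
sqrt(|disc|) = sqrt(284) = 16.8523
Real part = 6/(2*2) = 1.5000
Imag part = 16.8523/(2*2) = 4.2131

1.5000 ± 4.2131i


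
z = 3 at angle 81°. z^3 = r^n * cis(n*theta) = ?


r^3 = 3^3 = 27
n*theta = 3*81° = 243° = 243° (mod 360)
a = 27*cos(243°) = -12.2577
b = 27*sin(243°) = -24.0572

27 cis(243°) = -12.2577 - 24.0572i
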